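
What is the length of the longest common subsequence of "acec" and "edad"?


LCS of "acec" and "edad"
DP table:
           e    d    a    d
      0    0    0    0    0
  a   0    0    0    1    1
  c   0    0    0    1    1
  e   0    1    1    1    1
  c   0    1    1    1    1
LCS length = dp[4][4] = 1

1


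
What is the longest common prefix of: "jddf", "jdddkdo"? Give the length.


Words: jddf, jdddkdo
  Position 0: all 'j' => match
  Position 1: all 'd' => match
  Position 2: all 'd' => match
  Position 3: ('f', 'd') => mismatch, stop
LCP = "jdd" (length 3)

3


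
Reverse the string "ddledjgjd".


Input: ddledjgjd
Reading characters right to left:
  Position 8: 'd'
  Position 7: 'j'
  Position 6: 'g'
  Position 5: 'j'
  Position 4: 'd'
  Position 3: 'e'
  Position 2: 'l'
  Position 1: 'd'
  Position 0: 'd'
Reversed: djgjdeldd

djgjdeldd


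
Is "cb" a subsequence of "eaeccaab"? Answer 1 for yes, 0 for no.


Check if "cb" is a subsequence of "eaeccaab"
Greedy scan:
  Position 0 ('e'): no match needed
  Position 1 ('a'): no match needed
  Position 2 ('e'): no match needed
  Position 3 ('c'): matches sub[0] = 'c'
  Position 4 ('c'): no match needed
  Position 5 ('a'): no match needed
  Position 6 ('a'): no match needed
  Position 7 ('b'): matches sub[1] = 'b'
All 2 characters matched => is a subsequence

1


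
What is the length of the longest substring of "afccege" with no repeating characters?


Input: "afccege"
Sliding window (track last position of each char):
  Position 0 ('a'): window [0,0] length 1 -- new best
  Position 1 ('f'): window [0,1] length 2 -- new best
  Position 2 ('c'): window [0,2] length 3 -- new best
  Position 3 ('c'): repeat (last at 2), move window start to 3
  Position 3 ('c'): window [3,3] length 1
  Position 4 ('e'): window [3,4] length 2
  Position 5 ('g'): window [3,5] length 3
  Position 6 ('e'): repeat (last at 4), move window start to 5
  Position 6 ('e'): window [5,6] length 2
Longest substring with no repeats: "afc" with length 3

3


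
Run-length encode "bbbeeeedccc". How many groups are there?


Input: bbbeeeedccc
Scanning for consecutive runs:
  Group 1: 'b' x 3 (positions 0-2)
  Group 2: 'e' x 4 (positions 3-6)
  Group 3: 'd' x 1 (positions 7-7)
  Group 4: 'c' x 3 (positions 8-10)
Total groups: 4

4


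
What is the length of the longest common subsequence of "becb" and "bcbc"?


LCS of "becb" and "bcbc"
DP table:
           b    c    b    c
      0    0    0    0    0
  b   0    1    1    1    1
  e   0    1    1    1    1
  c   0    1    2    2    2
  b   0    1    2    3    3
LCS length = dp[4][4] = 3

3


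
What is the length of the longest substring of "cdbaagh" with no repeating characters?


Input: "cdbaagh"
Sliding window (track last position of each char):
  Position 0 ('c'): window [0,0] length 1 -- new best
  Position 1 ('d'): window [0,1] length 2 -- new best
  Position 2 ('b'): window [0,2] length 3 -- new best
  Position 3 ('a'): window [0,3] length 4 -- new best
  Position 4 ('a'): repeat (last at 3), move window start to 4
  Position 4 ('a'): window [4,4] length 1
  Position 5 ('g'): window [4,5] length 2
  Position 6 ('h'): window [4,6] length 3
Longest substring with no repeats: "cdba" with length 4

4


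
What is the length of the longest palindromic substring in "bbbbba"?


Input: "bbbbba"
Checking substrings for palindromes:
  [0:5] "bbbbb" (len 5) => palindrome
  [0:4] "bbbb" (len 4) => palindrome
  [1:5] "bbbb" (len 4) => palindrome
  [0:3] "bbb" (len 3) => palindrome
  [1:4] "bbb" (len 3) => palindrome
  [2:5] "bbb" (len 3) => palindrome
Longest palindromic substring: "bbbbb" with length 5

5


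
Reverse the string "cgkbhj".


Input: cgkbhj
Reading characters right to left:
  Position 5: 'j'
  Position 4: 'h'
  Position 3: 'b'
  Position 2: 'k'
  Position 1: 'g'
  Position 0: 'c'
Reversed: jhbkgc

jhbkgc


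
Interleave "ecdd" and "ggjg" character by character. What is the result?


Interleaving "ecdd" and "ggjg":
  Position 0: 'e' from first, 'g' from second => "eg"
  Position 1: 'c' from first, 'g' from second => "cg"
  Position 2: 'd' from first, 'j' from second => "dj"
  Position 3: 'd' from first, 'g' from second => "dg"
Result: egcgdjdg

egcgdjdg


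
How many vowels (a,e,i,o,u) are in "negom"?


Input: negom
Checking each character:
  'n' at position 0: consonant
  'e' at position 1: vowel (running total: 1)
  'g' at position 2: consonant
  'o' at position 3: vowel (running total: 2)
  'm' at position 4: consonant
Total vowels: 2

2


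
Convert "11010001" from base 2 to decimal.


Input: "11010001" in base 2
Positional expansion:
  Digit '1' (value 1) x 2^7 = 128
  Digit '1' (value 1) x 2^6 = 64
  Digit '0' (value 0) x 2^5 = 0
  Digit '1' (value 1) x 2^4 = 16
  Digit '0' (value 0) x 2^3 = 0
  Digit '0' (value 0) x 2^2 = 0
  Digit '0' (value 0) x 2^1 = 0
  Digit '1' (value 1) x 2^0 = 1
Sum = 209

209


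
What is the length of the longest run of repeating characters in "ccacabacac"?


Input: "ccacabacac"
Scanning for longest run:
  Position 1 ('c'): continues run of 'c', length=2
  Position 2 ('a'): new char, reset run to 1
  Position 3 ('c'): new char, reset run to 1
  Position 4 ('a'): new char, reset run to 1
  Position 5 ('b'): new char, reset run to 1
  Position 6 ('a'): new char, reset run to 1
  Position 7 ('c'): new char, reset run to 1
  Position 8 ('a'): new char, reset run to 1
  Position 9 ('c'): new char, reset run to 1
Longest run: 'c' with length 2

2


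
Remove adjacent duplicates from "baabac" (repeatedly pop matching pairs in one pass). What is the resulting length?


Input: baabac
Stack-based adjacent duplicate removal:
  Read 'b': push. Stack: b
  Read 'a': push. Stack: ba
  Read 'a': matches stack top 'a' => pop. Stack: b
  Read 'b': matches stack top 'b' => pop. Stack: (empty)
  Read 'a': push. Stack: a
  Read 'c': push. Stack: ac
Final stack: "ac" (length 2)

2


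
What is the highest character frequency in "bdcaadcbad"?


Input: bdcaadcbad
Character counts:
  'a': 3
  'b': 2
  'c': 2
  'd': 3
Maximum frequency: 3

3


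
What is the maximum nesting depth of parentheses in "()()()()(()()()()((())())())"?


Input: "()()()()(()()()()((())())())"
Tracking depth:
  Position 0 '(': depth becomes 1
  Position 1 ')': depth becomes 0
  Position 2 '(': depth becomes 1
  Position 3 ')': depth becomes 0
  Position 4 '(': depth becomes 1
  Position 5 ')': depth becomes 0
  Position 6 '(': depth becomes 1
  Position 7 ')': depth becomes 0
  Position 8 '(': depth becomes 1
  Position 9 '(': depth becomes 2
  Position 10 ')': depth becomes 1
  Position 11 '(': depth becomes 2
  Position 12 ')': depth becomes 1
  Position 13 '(': depth becomes 2
  Position 14 ')': depth becomes 1
  Position 15 '(': depth becomes 2
  Position 16 ')': depth becomes 1
  Position 17 '(': depth becomes 2
  Position 18 '(': depth becomes 3
  Position 19 '(': depth becomes 4
  Position 20 ')': depth becomes 3
  Position 21 ')': depth becomes 2
  Position 22 '(': depth becomes 3
  Position 23 ')': depth becomes 2
  Position 24 ')': depth becomes 1
  Position 25 '(': depth becomes 2
  Position 26 ')': depth becomes 1
  Position 27 ')': depth becomes 0
Maximum depth reached: 4

4


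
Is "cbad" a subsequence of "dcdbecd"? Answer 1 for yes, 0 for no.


Check if "cbad" is a subsequence of "dcdbecd"
Greedy scan:
  Position 0 ('d'): no match needed
  Position 1 ('c'): matches sub[0] = 'c'
  Position 2 ('d'): no match needed
  Position 3 ('b'): matches sub[1] = 'b'
  Position 4 ('e'): no match needed
  Position 5 ('c'): no match needed
  Position 6 ('d'): no match needed
Only matched 2/4 characters => not a subsequence

0


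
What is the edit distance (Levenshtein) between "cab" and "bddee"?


Computing edit distance: "cab" -> "bddee"
DP table:
           b    d    d    e    e
      0    1    2    3    4    5
  c   1    1    2    3    4    5
  a   2    2    2    3    4    5
  b   3    2    3    3    4    5
Edit distance = dp[3][5] = 5

5


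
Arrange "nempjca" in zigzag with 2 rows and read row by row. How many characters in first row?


Zigzag "nempjca" into 2 rows:
Placing characters:
  'n' => row 0
  'e' => row 1
  'm' => row 0
  'p' => row 1
  'j' => row 0
  'c' => row 1
  'a' => row 0
Rows:
  Row 0: "nmja"
  Row 1: "epc"
First row length: 4

4


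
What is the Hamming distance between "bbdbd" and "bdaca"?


Comparing "bbdbd" and "bdaca" position by position:
  Position 0: 'b' vs 'b' => same
  Position 1: 'b' vs 'd' => differ
  Position 2: 'd' vs 'a' => differ
  Position 3: 'b' vs 'c' => differ
  Position 4: 'd' vs 'a' => differ
Total differences (Hamming distance): 4

4


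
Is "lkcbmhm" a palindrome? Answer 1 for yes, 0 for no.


Input: lkcbmhm
Reversed: mhmbckl
  Compare pos 0 ('l') with pos 6 ('m'): MISMATCH
  Compare pos 1 ('k') with pos 5 ('h'): MISMATCH
  Compare pos 2 ('c') with pos 4 ('m'): MISMATCH
Result: not a palindrome

0


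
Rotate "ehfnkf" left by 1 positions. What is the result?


Input: "ehfnkf", rotate left by 1
First 1 characters: "e"
Remaining characters: "hfnkf"
Concatenate remaining + first: "hfnkf" + "e" = "hfnkfe"

hfnkfe


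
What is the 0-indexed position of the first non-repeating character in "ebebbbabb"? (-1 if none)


Input: ebebbbabb
Character frequencies:
  'a': 1
  'b': 6
  'e': 2
Scanning left to right for freq == 1:
  Position 0 ('e'): freq=2, skip
  Position 1 ('b'): freq=6, skip
  Position 2 ('e'): freq=2, skip
  Position 3 ('b'): freq=6, skip
  Position 4 ('b'): freq=6, skip
  Position 5 ('b'): freq=6, skip
  Position 6 ('a'): unique! => answer = 6

6


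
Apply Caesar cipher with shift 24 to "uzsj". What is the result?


Caesar cipher: shift "uzsj" by 24
  'u' (pos 20) + 24 = pos 18 = 's'
  'z' (pos 25) + 24 = pos 23 = 'x'
  's' (pos 18) + 24 = pos 16 = 'q'
  'j' (pos 9) + 24 = pos 7 = 'h'
Result: sxqh

sxqh


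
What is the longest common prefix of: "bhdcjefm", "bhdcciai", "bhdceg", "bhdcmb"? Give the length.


Words: bhdcjefm, bhdcciai, bhdceg, bhdcmb
  Position 0: all 'b' => match
  Position 1: all 'h' => match
  Position 2: all 'd' => match
  Position 3: all 'c' => match
  Position 4: ('j', 'c', 'e', 'm') => mismatch, stop
LCP = "bhdc" (length 4)

4


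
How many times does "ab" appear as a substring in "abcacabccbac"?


Searching for "ab" in "abcacabccbac"
Scanning each position:
  Position 0: "ab" => MATCH
  Position 1: "bc" => no
  Position 2: "ca" => no
  Position 3: "ac" => no
  Position 4: "ca" => no
  Position 5: "ab" => MATCH
  Position 6: "bc" => no
  Position 7: "cc" => no
  Position 8: "cb" => no
  Position 9: "ba" => no
  Position 10: "ac" => no
Total occurrences: 2

2


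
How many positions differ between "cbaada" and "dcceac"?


Comparing "cbaada" and "dcceac" position by position:
  Position 0: 'c' vs 'd' => DIFFER
  Position 1: 'b' vs 'c' => DIFFER
  Position 2: 'a' vs 'c' => DIFFER
  Position 3: 'a' vs 'e' => DIFFER
  Position 4: 'd' vs 'a' => DIFFER
  Position 5: 'a' vs 'c' => DIFFER
Positions that differ: 6

6


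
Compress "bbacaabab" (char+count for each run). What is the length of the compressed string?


Input: bbacaabab
Runs:
  'b' x 2 => "b2"
  'a' x 1 => "a1"
  'c' x 1 => "c1"
  'a' x 2 => "a2"
  'b' x 1 => "b1"
  'a' x 1 => "a1"
  'b' x 1 => "b1"
Compressed: "b2a1c1a2b1a1b1"
Compressed length: 14

14


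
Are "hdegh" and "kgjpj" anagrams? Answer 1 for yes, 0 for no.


Strings: "hdegh", "kgjpj"
Sorted first:  deghh
Sorted second: gjjkp
Differ at position 0: 'd' vs 'g' => not anagrams

0


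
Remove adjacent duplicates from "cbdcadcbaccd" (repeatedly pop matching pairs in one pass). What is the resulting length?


Input: cbdcadcbaccd
Stack-based adjacent duplicate removal:
  Read 'c': push. Stack: c
  Read 'b': push. Stack: cb
  Read 'd': push. Stack: cbd
  Read 'c': push. Stack: cbdc
  Read 'a': push. Stack: cbdca
  Read 'd': push. Stack: cbdcad
  Read 'c': push. Stack: cbdcadc
  Read 'b': push. Stack: cbdcadcb
  Read 'a': push. Stack: cbdcadcba
  Read 'c': push. Stack: cbdcadcbac
  Read 'c': matches stack top 'c' => pop. Stack: cbdcadcba
  Read 'd': push. Stack: cbdcadcbad
Final stack: "cbdcadcbad" (length 10)

10


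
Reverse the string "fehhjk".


Input: fehhjk
Reading characters right to left:
  Position 5: 'k'
  Position 4: 'j'
  Position 3: 'h'
  Position 2: 'h'
  Position 1: 'e'
  Position 0: 'f'
Reversed: kjhhef

kjhhef


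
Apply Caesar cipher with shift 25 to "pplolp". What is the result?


Caesar cipher: shift "pplolp" by 25
  'p' (pos 15) + 25 = pos 14 = 'o'
  'p' (pos 15) + 25 = pos 14 = 'o'
  'l' (pos 11) + 25 = pos 10 = 'k'
  'o' (pos 14) + 25 = pos 13 = 'n'
  'l' (pos 11) + 25 = pos 10 = 'k'
  'p' (pos 15) + 25 = pos 14 = 'o'
Result: ooknko

ooknko


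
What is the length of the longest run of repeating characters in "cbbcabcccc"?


Input: "cbbcabcccc"
Scanning for longest run:
  Position 1 ('b'): new char, reset run to 1
  Position 2 ('b'): continues run of 'b', length=2
  Position 3 ('c'): new char, reset run to 1
  Position 4 ('a'): new char, reset run to 1
  Position 5 ('b'): new char, reset run to 1
  Position 6 ('c'): new char, reset run to 1
  Position 7 ('c'): continues run of 'c', length=2
  Position 8 ('c'): continues run of 'c', length=3
  Position 9 ('c'): continues run of 'c', length=4
Longest run: 'c' with length 4

4


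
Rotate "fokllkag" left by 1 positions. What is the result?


Input: "fokllkag", rotate left by 1
First 1 characters: "f"
Remaining characters: "okllkag"
Concatenate remaining + first: "okllkag" + "f" = "okllkagf"

okllkagf


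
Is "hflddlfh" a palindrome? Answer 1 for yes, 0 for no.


Input: hflddlfh
Reversed: hflddlfh
  Compare pos 0 ('h') with pos 7 ('h'): match
  Compare pos 1 ('f') with pos 6 ('f'): match
  Compare pos 2 ('l') with pos 5 ('l'): match
  Compare pos 3 ('d') with pos 4 ('d'): match
Result: palindrome

1


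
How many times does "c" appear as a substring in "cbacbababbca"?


Searching for "c" in "cbacbababbca"
Scanning each position:
  Position 0: "c" => MATCH
  Position 1: "b" => no
  Position 2: "a" => no
  Position 3: "c" => MATCH
  Position 4: "b" => no
  Position 5: "a" => no
  Position 6: "b" => no
  Position 7: "a" => no
  Position 8: "b" => no
  Position 9: "b" => no
  Position 10: "c" => MATCH
  Position 11: "a" => no
Total occurrences: 3

3


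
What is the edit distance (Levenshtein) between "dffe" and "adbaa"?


Computing edit distance: "dffe" -> "adbaa"
DP table:
           a    d    b    a    a
      0    1    2    3    4    5
  d   1    1    1    2    3    4
  f   2    2    2    2    3    4
  f   3    3    3    3    3    4
  e   4    4    4    4    4    4
Edit distance = dp[4][5] = 4

4


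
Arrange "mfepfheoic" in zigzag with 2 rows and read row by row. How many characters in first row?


Zigzag "mfepfheoic" into 2 rows:
Placing characters:
  'm' => row 0
  'f' => row 1
  'e' => row 0
  'p' => row 1
  'f' => row 0
  'h' => row 1
  'e' => row 0
  'o' => row 1
  'i' => row 0
  'c' => row 1
Rows:
  Row 0: "mefei"
  Row 1: "fphoc"
First row length: 5

5


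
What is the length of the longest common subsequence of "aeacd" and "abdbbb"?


LCS of "aeacd" and "abdbbb"
DP table:
           a    b    d    b    b    b
      0    0    0    0    0    0    0
  a   0    1    1    1    1    1    1
  e   0    1    1    1    1    1    1
  a   0    1    1    1    1    1    1
  c   0    1    1    1    1    1    1
  d   0    1    1    2    2    2    2
LCS length = dp[5][6] = 2

2


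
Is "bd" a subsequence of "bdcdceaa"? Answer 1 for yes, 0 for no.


Check if "bd" is a subsequence of "bdcdceaa"
Greedy scan:
  Position 0 ('b'): matches sub[0] = 'b'
  Position 1 ('d'): matches sub[1] = 'd'
  Position 2 ('c'): no match needed
  Position 3 ('d'): no match needed
  Position 4 ('c'): no match needed
  Position 5 ('e'): no match needed
  Position 6 ('a'): no match needed
  Position 7 ('a'): no match needed
All 2 characters matched => is a subsequence

1


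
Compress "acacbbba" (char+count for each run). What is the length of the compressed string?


Input: acacbbba
Runs:
  'a' x 1 => "a1"
  'c' x 1 => "c1"
  'a' x 1 => "a1"
  'c' x 1 => "c1"
  'b' x 3 => "b3"
  'a' x 1 => "a1"
Compressed: "a1c1a1c1b3a1"
Compressed length: 12

12


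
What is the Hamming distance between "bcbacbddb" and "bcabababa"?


Comparing "bcbacbddb" and "bcabababa" position by position:
  Position 0: 'b' vs 'b' => same
  Position 1: 'c' vs 'c' => same
  Position 2: 'b' vs 'a' => differ
  Position 3: 'a' vs 'b' => differ
  Position 4: 'c' vs 'a' => differ
  Position 5: 'b' vs 'b' => same
  Position 6: 'd' vs 'a' => differ
  Position 7: 'd' vs 'b' => differ
  Position 8: 'b' vs 'a' => differ
Total differences (Hamming distance): 6

6


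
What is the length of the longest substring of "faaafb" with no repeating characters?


Input: "faaafb"
Sliding window (track last position of each char):
  Position 0 ('f'): window [0,0] length 1 -- new best
  Position 1 ('a'): window [0,1] length 2 -- new best
  Position 2 ('a'): repeat (last at 1), move window start to 2
  Position 2 ('a'): window [2,2] length 1
  Position 3 ('a'): repeat (last at 2), move window start to 3
  Position 3 ('a'): window [3,3] length 1
  Position 4 ('f'): window [3,4] length 2
  Position 5 ('b'): window [3,5] length 3 -- new best
Longest substring with no repeats: "afb" with length 3

3


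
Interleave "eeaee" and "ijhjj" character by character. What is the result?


Interleaving "eeaee" and "ijhjj":
  Position 0: 'e' from first, 'i' from second => "ei"
  Position 1: 'e' from first, 'j' from second => "ej"
  Position 2: 'a' from first, 'h' from second => "ah"
  Position 3: 'e' from first, 'j' from second => "ej"
  Position 4: 'e' from first, 'j' from second => "ej"
Result: eiejahejej

eiejahejej


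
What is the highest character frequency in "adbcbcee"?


Input: adbcbcee
Character counts:
  'a': 1
  'b': 2
  'c': 2
  'd': 1
  'e': 2
Maximum frequency: 2

2


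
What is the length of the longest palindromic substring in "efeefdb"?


Input: "efeefdb"
Checking substrings for palindromes:
  [1:5] "feef" (len 4) => palindrome
  [0:3] "efe" (len 3) => palindrome
  [2:4] "ee" (len 2) => palindrome
Longest palindromic substring: "feef" with length 4

4


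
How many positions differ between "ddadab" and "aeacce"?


Comparing "ddadab" and "aeacce" position by position:
  Position 0: 'd' vs 'a' => DIFFER
  Position 1: 'd' vs 'e' => DIFFER
  Position 2: 'a' vs 'a' => same
  Position 3: 'd' vs 'c' => DIFFER
  Position 4: 'a' vs 'c' => DIFFER
  Position 5: 'b' vs 'e' => DIFFER
Positions that differ: 5

5


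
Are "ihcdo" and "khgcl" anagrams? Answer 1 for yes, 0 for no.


Strings: "ihcdo", "khgcl"
Sorted first:  cdhio
Sorted second: cghkl
Differ at position 1: 'd' vs 'g' => not anagrams

0


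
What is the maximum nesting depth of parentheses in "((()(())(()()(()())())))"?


Input: "((()(())(()()(()())())))"
Tracking depth:
  Position 0 '(': depth becomes 1
  Position 1 '(': depth becomes 2
  Position 2 '(': depth becomes 3
  Position 3 ')': depth becomes 2
  Position 4 '(': depth becomes 3
  Position 5 '(': depth becomes 4
  Position 6 ')': depth becomes 3
  Position 7 ')': depth becomes 2
  Position 8 '(': depth becomes 3
  Position 9 '(': depth becomes 4
  Position 10 ')': depth becomes 3
  Position 11 '(': depth becomes 4
  Position 12 ')': depth becomes 3
  Position 13 '(': depth becomes 4
  Position 14 '(': depth becomes 5
  Position 15 ')': depth becomes 4
  Position 16 '(': depth becomes 5
  Position 17 ')': depth becomes 4
  Position 18 ')': depth becomes 3
  Position 19 '(': depth becomes 4
  Position 20 ')': depth becomes 3
  Position 21 ')': depth becomes 2
  Position 22 ')': depth becomes 1
  Position 23 ')': depth becomes 0
Maximum depth reached: 5

5


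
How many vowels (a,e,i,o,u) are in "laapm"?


Input: laapm
Checking each character:
  'l' at position 0: consonant
  'a' at position 1: vowel (running total: 1)
  'a' at position 2: vowel (running total: 2)
  'p' at position 3: consonant
  'm' at position 4: consonant
Total vowels: 2

2


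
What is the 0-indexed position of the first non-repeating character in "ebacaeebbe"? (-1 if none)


Input: ebacaeebbe
Character frequencies:
  'a': 2
  'b': 3
  'c': 1
  'e': 4
Scanning left to right for freq == 1:
  Position 0 ('e'): freq=4, skip
  Position 1 ('b'): freq=3, skip
  Position 2 ('a'): freq=2, skip
  Position 3 ('c'): unique! => answer = 3

3


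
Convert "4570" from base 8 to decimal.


Input: "4570" in base 8
Positional expansion:
  Digit '4' (value 4) x 8^3 = 2048
  Digit '5' (value 5) x 8^2 = 320
  Digit '7' (value 7) x 8^1 = 56
  Digit '0' (value 0) x 8^0 = 0
Sum = 2424

2424


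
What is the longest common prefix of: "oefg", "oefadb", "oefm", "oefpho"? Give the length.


Words: oefg, oefadb, oefm, oefpho
  Position 0: all 'o' => match
  Position 1: all 'e' => match
  Position 2: all 'f' => match
  Position 3: ('g', 'a', 'm', 'p') => mismatch, stop
LCP = "oef" (length 3)

3


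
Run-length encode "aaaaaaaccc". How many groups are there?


Input: aaaaaaaccc
Scanning for consecutive runs:
  Group 1: 'a' x 7 (positions 0-6)
  Group 2: 'c' x 3 (positions 7-9)
Total groups: 2

2


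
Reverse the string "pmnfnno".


Input: pmnfnno
Reading characters right to left:
  Position 6: 'o'
  Position 5: 'n'
  Position 4: 'n'
  Position 3: 'f'
  Position 2: 'n'
  Position 1: 'm'
  Position 0: 'p'
Reversed: onnfnmp

onnfnmp


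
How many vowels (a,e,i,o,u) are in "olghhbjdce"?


Input: olghhbjdce
Checking each character:
  'o' at position 0: vowel (running total: 1)
  'l' at position 1: consonant
  'g' at position 2: consonant
  'h' at position 3: consonant
  'h' at position 4: consonant
  'b' at position 5: consonant
  'j' at position 6: consonant
  'd' at position 7: consonant
  'c' at position 8: consonant
  'e' at position 9: vowel (running total: 2)
Total vowels: 2

2


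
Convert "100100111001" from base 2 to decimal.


Input: "100100111001" in base 2
Positional expansion:
  Digit '1' (value 1) x 2^11 = 2048
  Digit '0' (value 0) x 2^10 = 0
  Digit '0' (value 0) x 2^9 = 0
  Digit '1' (value 1) x 2^8 = 256
  Digit '0' (value 0) x 2^7 = 0
  Digit '0' (value 0) x 2^6 = 0
  Digit '1' (value 1) x 2^5 = 32
  Digit '1' (value 1) x 2^4 = 16
  Digit '1' (value 1) x 2^3 = 8
  Digit '0' (value 0) x 2^2 = 0
  Digit '0' (value 0) x 2^1 = 0
  Digit '1' (value 1) x 2^0 = 1
Sum = 2361

2361


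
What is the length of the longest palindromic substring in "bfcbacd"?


Input: "bfcbacd"
Checking substrings for palindromes:
  No multi-char palindromic substrings found
Longest palindromic substring: "b" with length 1

1


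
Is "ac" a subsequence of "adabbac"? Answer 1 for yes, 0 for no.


Check if "ac" is a subsequence of "adabbac"
Greedy scan:
  Position 0 ('a'): matches sub[0] = 'a'
  Position 1 ('d'): no match needed
  Position 2 ('a'): no match needed
  Position 3 ('b'): no match needed
  Position 4 ('b'): no match needed
  Position 5 ('a'): no match needed
  Position 6 ('c'): matches sub[1] = 'c'
All 2 characters matched => is a subsequence

1


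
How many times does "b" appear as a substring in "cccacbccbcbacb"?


Searching for "b" in "cccacbccbcbacb"
Scanning each position:
  Position 0: "c" => no
  Position 1: "c" => no
  Position 2: "c" => no
  Position 3: "a" => no
  Position 4: "c" => no
  Position 5: "b" => MATCH
  Position 6: "c" => no
  Position 7: "c" => no
  Position 8: "b" => MATCH
  Position 9: "c" => no
  Position 10: "b" => MATCH
  Position 11: "a" => no
  Position 12: "c" => no
  Position 13: "b" => MATCH
Total occurrences: 4

4


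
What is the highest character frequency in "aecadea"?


Input: aecadea
Character counts:
  'a': 3
  'c': 1
  'd': 1
  'e': 2
Maximum frequency: 3

3


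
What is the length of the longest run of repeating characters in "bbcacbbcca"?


Input: "bbcacbbcca"
Scanning for longest run:
  Position 1 ('b'): continues run of 'b', length=2
  Position 2 ('c'): new char, reset run to 1
  Position 3 ('a'): new char, reset run to 1
  Position 4 ('c'): new char, reset run to 1
  Position 5 ('b'): new char, reset run to 1
  Position 6 ('b'): continues run of 'b', length=2
  Position 7 ('c'): new char, reset run to 1
  Position 8 ('c'): continues run of 'c', length=2
  Position 9 ('a'): new char, reset run to 1
Longest run: 'b' with length 2

2


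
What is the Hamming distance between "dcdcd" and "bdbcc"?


Comparing "dcdcd" and "bdbcc" position by position:
  Position 0: 'd' vs 'b' => differ
  Position 1: 'c' vs 'd' => differ
  Position 2: 'd' vs 'b' => differ
  Position 3: 'c' vs 'c' => same
  Position 4: 'd' vs 'c' => differ
Total differences (Hamming distance): 4

4


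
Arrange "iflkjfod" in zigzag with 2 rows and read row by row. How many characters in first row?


Zigzag "iflkjfod" into 2 rows:
Placing characters:
  'i' => row 0
  'f' => row 1
  'l' => row 0
  'k' => row 1
  'j' => row 0
  'f' => row 1
  'o' => row 0
  'd' => row 1
Rows:
  Row 0: "iljo"
  Row 1: "fkfd"
First row length: 4

4


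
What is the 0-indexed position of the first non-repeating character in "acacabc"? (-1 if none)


Input: acacabc
Character frequencies:
  'a': 3
  'b': 1
  'c': 3
Scanning left to right for freq == 1:
  Position 0 ('a'): freq=3, skip
  Position 1 ('c'): freq=3, skip
  Position 2 ('a'): freq=3, skip
  Position 3 ('c'): freq=3, skip
  Position 4 ('a'): freq=3, skip
  Position 5 ('b'): unique! => answer = 5

5


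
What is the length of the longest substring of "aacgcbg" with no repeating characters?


Input: "aacgcbg"
Sliding window (track last position of each char):
  Position 0 ('a'): window [0,0] length 1 -- new best
  Position 1 ('a'): repeat (last at 0), move window start to 1
  Position 1 ('a'): window [1,1] length 1
  Position 2 ('c'): window [1,2] length 2 -- new best
  Position 3 ('g'): window [1,3] length 3 -- new best
  Position 4 ('c'): repeat (last at 2), move window start to 3
  Position 4 ('c'): window [3,4] length 2
  Position 5 ('b'): window [3,5] length 3
  Position 6 ('g'): repeat (last at 3), move window start to 4
  Position 6 ('g'): window [4,6] length 3
Longest substring with no repeats: "acg" with length 3

3


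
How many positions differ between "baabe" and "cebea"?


Comparing "baabe" and "cebea" position by position:
  Position 0: 'b' vs 'c' => DIFFER
  Position 1: 'a' vs 'e' => DIFFER
  Position 2: 'a' vs 'b' => DIFFER
  Position 3: 'b' vs 'e' => DIFFER
  Position 4: 'e' vs 'a' => DIFFER
Positions that differ: 5

5


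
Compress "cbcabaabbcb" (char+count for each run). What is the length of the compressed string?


Input: cbcabaabbcb
Runs:
  'c' x 1 => "c1"
  'b' x 1 => "b1"
  'c' x 1 => "c1"
  'a' x 1 => "a1"
  'b' x 1 => "b1"
  'a' x 2 => "a2"
  'b' x 2 => "b2"
  'c' x 1 => "c1"
  'b' x 1 => "b1"
Compressed: "c1b1c1a1b1a2b2c1b1"
Compressed length: 18

18


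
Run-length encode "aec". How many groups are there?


Input: aec
Scanning for consecutive runs:
  Group 1: 'a' x 1 (positions 0-0)
  Group 2: 'e' x 1 (positions 1-1)
  Group 3: 'c' x 1 (positions 2-2)
Total groups: 3

3


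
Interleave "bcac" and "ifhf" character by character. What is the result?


Interleaving "bcac" and "ifhf":
  Position 0: 'b' from first, 'i' from second => "bi"
  Position 1: 'c' from first, 'f' from second => "cf"
  Position 2: 'a' from first, 'h' from second => "ah"
  Position 3: 'c' from first, 'f' from second => "cf"
Result: bicfahcf

bicfahcf


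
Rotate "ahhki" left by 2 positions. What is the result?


Input: "ahhki", rotate left by 2
First 2 characters: "ah"
Remaining characters: "hki"
Concatenate remaining + first: "hki" + "ah" = "hkiah"

hkiah


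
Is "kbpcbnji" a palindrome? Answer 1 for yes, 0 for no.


Input: kbpcbnji
Reversed: ijnbcpbk
  Compare pos 0 ('k') with pos 7 ('i'): MISMATCH
  Compare pos 1 ('b') with pos 6 ('j'): MISMATCH
  Compare pos 2 ('p') with pos 5 ('n'): MISMATCH
  Compare pos 3 ('c') with pos 4 ('b'): MISMATCH
Result: not a palindrome

0


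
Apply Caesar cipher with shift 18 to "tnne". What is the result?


Caesar cipher: shift "tnne" by 18
  't' (pos 19) + 18 = pos 11 = 'l'
  'n' (pos 13) + 18 = pos 5 = 'f'
  'n' (pos 13) + 18 = pos 5 = 'f'
  'e' (pos 4) + 18 = pos 22 = 'w'
Result: lffw

lffw


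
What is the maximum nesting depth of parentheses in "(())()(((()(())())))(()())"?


Input: "(())()(((()(())())))(()())"
Tracking depth:
  Position 0 '(': depth becomes 1
  Position 1 '(': depth becomes 2
  Position 2 ')': depth becomes 1
  Position 3 ')': depth becomes 0
  Position 4 '(': depth becomes 1
  Position 5 ')': depth becomes 0
  Position 6 '(': depth becomes 1
  Position 7 '(': depth becomes 2
  Position 8 '(': depth becomes 3
  Position 9 '(': depth becomes 4
  Position 10 ')': depth becomes 3
  Position 11 '(': depth becomes 4
  Position 12 '(': depth becomes 5
  Position 13 ')': depth becomes 4
  Position 14 ')': depth becomes 3
  Position 15 '(': depth becomes 4
  Position 16 ')': depth becomes 3
  Position 17 ')': depth becomes 2
  Position 18 ')': depth becomes 1
  Position 19 ')': depth becomes 0
  Position 20 '(': depth becomes 1
  Position 21 '(': depth becomes 2
  Position 22 ')': depth becomes 1
  Position 23 '(': depth becomes 2
  Position 24 ')': depth becomes 1
  Position 25 ')': depth becomes 0
Maximum depth reached: 5

5


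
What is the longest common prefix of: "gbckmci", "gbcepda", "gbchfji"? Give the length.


Words: gbckmci, gbcepda, gbchfji
  Position 0: all 'g' => match
  Position 1: all 'b' => match
  Position 2: all 'c' => match
  Position 3: ('k', 'e', 'h') => mismatch, stop
LCP = "gbc" (length 3)

3


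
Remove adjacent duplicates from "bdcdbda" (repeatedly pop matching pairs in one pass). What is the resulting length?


Input: bdcdbda
Stack-based adjacent duplicate removal:
  Read 'b': push. Stack: b
  Read 'd': push. Stack: bd
  Read 'c': push. Stack: bdc
  Read 'd': push. Stack: bdcd
  Read 'b': push. Stack: bdcdb
  Read 'd': push. Stack: bdcdbd
  Read 'a': push. Stack: bdcdbda
Final stack: "bdcdbda" (length 7)

7


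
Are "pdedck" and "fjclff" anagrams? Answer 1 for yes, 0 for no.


Strings: "pdedck", "fjclff"
Sorted first:  cddekp
Sorted second: cfffjl
Differ at position 1: 'd' vs 'f' => not anagrams

0


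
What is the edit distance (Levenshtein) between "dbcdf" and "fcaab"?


Computing edit distance: "dbcdf" -> "fcaab"
DP table:
           f    c    a    a    b
      0    1    2    3    4    5
  d   1    1    2    3    4    5
  b   2    2    2    3    4    4
  c   3    3    2    3    4    5
  d   4    4    3    3    4    5
  f   5    4    4    4    4    5
Edit distance = dp[5][5] = 5

5


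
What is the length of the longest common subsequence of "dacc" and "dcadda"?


LCS of "dacc" and "dcadda"
DP table:
           d    c    a    d    d    a
      0    0    0    0    0    0    0
  d   0    1    1    1    1    1    1
  a   0    1    1    2    2    2    2
  c   0    1    2    2    2    2    2
  c   0    1    2    2    2    2    2
LCS length = dp[4][6] = 2

2


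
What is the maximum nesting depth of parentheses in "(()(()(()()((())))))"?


Input: "(()(()(()()((())))))"
Tracking depth:
  Position 0 '(': depth becomes 1
  Position 1 '(': depth becomes 2
  Position 2 ')': depth becomes 1
  Position 3 '(': depth becomes 2
  Position 4 '(': depth becomes 3
  Position 5 ')': depth becomes 2
  Position 6 '(': depth becomes 3
  Position 7 '(': depth becomes 4
  Position 8 ')': depth becomes 3
  Position 9 '(': depth becomes 4
  Position 10 ')': depth becomes 3
  Position 11 '(': depth becomes 4
  Position 12 '(': depth becomes 5
  Position 13 '(': depth becomes 6
  Position 14 ')': depth becomes 5
  Position 15 ')': depth becomes 4
  Position 16 ')': depth becomes 3
  Position 17 ')': depth becomes 2
  Position 18 ')': depth becomes 1
  Position 19 ')': depth becomes 0
Maximum depth reached: 6

6


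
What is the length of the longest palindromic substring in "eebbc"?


Input: "eebbc"
Checking substrings for palindromes:
  [0:2] "ee" (len 2) => palindrome
  [2:4] "bb" (len 2) => palindrome
Longest palindromic substring: "ee" with length 2

2


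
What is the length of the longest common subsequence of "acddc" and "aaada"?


LCS of "acddc" and "aaada"
DP table:
           a    a    a    d    a
      0    0    0    0    0    0
  a   0    1    1    1    1    1
  c   0    1    1    1    1    1
  d   0    1    1    1    2    2
  d   0    1    1    1    2    2
  c   0    1    1    1    2    2
LCS length = dp[5][5] = 2

2


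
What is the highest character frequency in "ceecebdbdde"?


Input: ceecebdbdde
Character counts:
  'b': 2
  'c': 2
  'd': 3
  'e': 4
Maximum frequency: 4

4


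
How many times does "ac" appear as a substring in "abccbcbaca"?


Searching for "ac" in "abccbcbaca"
Scanning each position:
  Position 0: "ab" => no
  Position 1: "bc" => no
  Position 2: "cc" => no
  Position 3: "cb" => no
  Position 4: "bc" => no
  Position 5: "cb" => no
  Position 6: "ba" => no
  Position 7: "ac" => MATCH
  Position 8: "ca" => no
Total occurrences: 1

1


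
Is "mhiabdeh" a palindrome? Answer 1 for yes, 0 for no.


Input: mhiabdeh
Reversed: hedbaihm
  Compare pos 0 ('m') with pos 7 ('h'): MISMATCH
  Compare pos 1 ('h') with pos 6 ('e'): MISMATCH
  Compare pos 2 ('i') with pos 5 ('d'): MISMATCH
  Compare pos 3 ('a') with pos 4 ('b'): MISMATCH
Result: not a palindrome

0


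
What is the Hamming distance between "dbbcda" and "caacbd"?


Comparing "dbbcda" and "caacbd" position by position:
  Position 0: 'd' vs 'c' => differ
  Position 1: 'b' vs 'a' => differ
  Position 2: 'b' vs 'a' => differ
  Position 3: 'c' vs 'c' => same
  Position 4: 'd' vs 'b' => differ
  Position 5: 'a' vs 'd' => differ
Total differences (Hamming distance): 5

5


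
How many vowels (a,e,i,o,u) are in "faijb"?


Input: faijb
Checking each character:
  'f' at position 0: consonant
  'a' at position 1: vowel (running total: 1)
  'i' at position 2: vowel (running total: 2)
  'j' at position 3: consonant
  'b' at position 4: consonant
Total vowels: 2

2


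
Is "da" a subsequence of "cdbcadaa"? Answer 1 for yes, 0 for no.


Check if "da" is a subsequence of "cdbcadaa"
Greedy scan:
  Position 0 ('c'): no match needed
  Position 1 ('d'): matches sub[0] = 'd'
  Position 2 ('b'): no match needed
  Position 3 ('c'): no match needed
  Position 4 ('a'): matches sub[1] = 'a'
  Position 5 ('d'): no match needed
  Position 6 ('a'): no match needed
  Position 7 ('a'): no match needed
All 2 characters matched => is a subsequence

1


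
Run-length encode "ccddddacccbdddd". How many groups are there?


Input: ccddddacccbdddd
Scanning for consecutive runs:
  Group 1: 'c' x 2 (positions 0-1)
  Group 2: 'd' x 4 (positions 2-5)
  Group 3: 'a' x 1 (positions 6-6)
  Group 4: 'c' x 3 (positions 7-9)
  Group 5: 'b' x 1 (positions 10-10)
  Group 6: 'd' x 4 (positions 11-14)
Total groups: 6

6


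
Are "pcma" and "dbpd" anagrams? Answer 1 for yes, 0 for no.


Strings: "pcma", "dbpd"
Sorted first:  acmp
Sorted second: bddp
Differ at position 0: 'a' vs 'b' => not anagrams

0


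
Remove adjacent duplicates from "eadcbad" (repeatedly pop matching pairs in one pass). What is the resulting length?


Input: eadcbad
Stack-based adjacent duplicate removal:
  Read 'e': push. Stack: e
  Read 'a': push. Stack: ea
  Read 'd': push. Stack: ead
  Read 'c': push. Stack: eadc
  Read 'b': push. Stack: eadcb
  Read 'a': push. Stack: eadcba
  Read 'd': push. Stack: eadcbad
Final stack: "eadcbad" (length 7)

7


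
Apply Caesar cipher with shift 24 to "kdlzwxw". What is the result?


Caesar cipher: shift "kdlzwxw" by 24
  'k' (pos 10) + 24 = pos 8 = 'i'
  'd' (pos 3) + 24 = pos 1 = 'b'
  'l' (pos 11) + 24 = pos 9 = 'j'
  'z' (pos 25) + 24 = pos 23 = 'x'
  'w' (pos 22) + 24 = pos 20 = 'u'
  'x' (pos 23) + 24 = pos 21 = 'v'
  'w' (pos 22) + 24 = pos 20 = 'u'
Result: ibjxuvu

ibjxuvu


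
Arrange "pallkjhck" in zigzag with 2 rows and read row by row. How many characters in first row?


Zigzag "pallkjhck" into 2 rows:
Placing characters:
  'p' => row 0
  'a' => row 1
  'l' => row 0
  'l' => row 1
  'k' => row 0
  'j' => row 1
  'h' => row 0
  'c' => row 1
  'k' => row 0
Rows:
  Row 0: "plkhk"
  Row 1: "aljc"
First row length: 5

5


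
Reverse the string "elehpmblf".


Input: elehpmblf
Reading characters right to left:
  Position 8: 'f'
  Position 7: 'l'
  Position 6: 'b'
  Position 5: 'm'
  Position 4: 'p'
  Position 3: 'h'
  Position 2: 'e'
  Position 1: 'l'
  Position 0: 'e'
Reversed: flbmphele

flbmphele


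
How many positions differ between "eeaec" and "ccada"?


Comparing "eeaec" and "ccada" position by position:
  Position 0: 'e' vs 'c' => DIFFER
  Position 1: 'e' vs 'c' => DIFFER
  Position 2: 'a' vs 'a' => same
  Position 3: 'e' vs 'd' => DIFFER
  Position 4: 'c' vs 'a' => DIFFER
Positions that differ: 4

4


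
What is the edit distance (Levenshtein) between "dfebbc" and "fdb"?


Computing edit distance: "dfebbc" -> "fdb"
DP table:
           f    d    b
      0    1    2    3
  d   1    1    1    2
  f   2    1    2    2
  e   3    2    2    3
  b   4    3    3    2
  b   5    4    4    3
  c   6    5    5    4
Edit distance = dp[6][3] = 4

4


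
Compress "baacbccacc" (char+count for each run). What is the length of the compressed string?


Input: baacbccacc
Runs:
  'b' x 1 => "b1"
  'a' x 2 => "a2"
  'c' x 1 => "c1"
  'b' x 1 => "b1"
  'c' x 2 => "c2"
  'a' x 1 => "a1"
  'c' x 2 => "c2"
Compressed: "b1a2c1b1c2a1c2"
Compressed length: 14

14


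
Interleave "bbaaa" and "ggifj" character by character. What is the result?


Interleaving "bbaaa" and "ggifj":
  Position 0: 'b' from first, 'g' from second => "bg"
  Position 1: 'b' from first, 'g' from second => "bg"
  Position 2: 'a' from first, 'i' from second => "ai"
  Position 3: 'a' from first, 'f' from second => "af"
  Position 4: 'a' from first, 'j' from second => "aj"
Result: bgbgaiafaj

bgbgaiafaj


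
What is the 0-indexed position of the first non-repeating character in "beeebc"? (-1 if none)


Input: beeebc
Character frequencies:
  'b': 2
  'c': 1
  'e': 3
Scanning left to right for freq == 1:
  Position 0 ('b'): freq=2, skip
  Position 1 ('e'): freq=3, skip
  Position 2 ('e'): freq=3, skip
  Position 3 ('e'): freq=3, skip
  Position 4 ('b'): freq=2, skip
  Position 5 ('c'): unique! => answer = 5

5


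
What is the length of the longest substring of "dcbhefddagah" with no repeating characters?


Input: "dcbhefddagah"
Sliding window (track last position of each char):
  Position 0 ('d'): window [0,0] length 1 -- new best
  Position 1 ('c'): window [0,1] length 2 -- new best
  Position 2 ('b'): window [0,2] length 3 -- new best
  Position 3 ('h'): window [0,3] length 4 -- new best
  Position 4 ('e'): window [0,4] length 5 -- new best
  Position 5 ('f'): window [0,5] length 6 -- new best
  Position 6 ('d'): repeat (last at 0), move window start to 1
  Position 6 ('d'): window [1,6] length 6
  Position 7 ('d'): repeat (last at 6), move window start to 7
  Position 7 ('d'): window [7,7] length 1
  Position 8 ('a'): window [7,8] length 2
  Position 9 ('g'): window [7,9] length 3
  Position 10 ('a'): repeat (last at 8), move window start to 9
  Position 10 ('a'): window [9,10] length 2
  Position 11 ('h'): window [9,11] length 3
Longest substring with no repeats: "dcbhef" with length 6

6


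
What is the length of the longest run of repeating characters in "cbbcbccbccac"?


Input: "cbbcbccbccac"
Scanning for longest run:
  Position 1 ('b'): new char, reset run to 1
  Position 2 ('b'): continues run of 'b', length=2
  Position 3 ('c'): new char, reset run to 1
  Position 4 ('b'): new char, reset run to 1
  Position 5 ('c'): new char, reset run to 1
  Position 6 ('c'): continues run of 'c', length=2
  Position 7 ('b'): new char, reset run to 1
  Position 8 ('c'): new char, reset run to 1
  Position 9 ('c'): continues run of 'c', length=2
  Position 10 ('a'): new char, reset run to 1
  Position 11 ('c'): new char, reset run to 1
Longest run: 'b' with length 2

2
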